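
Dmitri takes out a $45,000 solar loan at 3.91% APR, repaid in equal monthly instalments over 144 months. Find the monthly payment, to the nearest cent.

$392.02

Monthly rate = 3.91%/12 = 0.0032583; payment = 45,000 × 0.0032583 / (1 − (1+0.0032583)^−144) = $392.02.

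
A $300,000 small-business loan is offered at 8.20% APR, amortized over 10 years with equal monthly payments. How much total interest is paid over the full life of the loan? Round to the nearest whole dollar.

$140,593

Monthly rate = 8.2%/12 = 0.0068333; payment = 300,000 × 0.0068333 / (1 − (1+0.0068333)^−120) = $3,671.61.
Total paid = 120 × $3,671.61 = $440,593.20; interest = $440,593.20 − $300,000 = $140,593.20.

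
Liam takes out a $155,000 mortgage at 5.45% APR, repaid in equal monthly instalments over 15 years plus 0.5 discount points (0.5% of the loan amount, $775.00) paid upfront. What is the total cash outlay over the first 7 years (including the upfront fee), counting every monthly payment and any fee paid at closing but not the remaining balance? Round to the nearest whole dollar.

$106,814

Monthly rate = 5.45%/12 = 0.0045417; payment = 155,000 × 0.0045417 / (1 − (1+0.0045417)^−180) = $1,262.37.
Total outlay = 84 × $1,262.37 + $775.00 = $106,814.08.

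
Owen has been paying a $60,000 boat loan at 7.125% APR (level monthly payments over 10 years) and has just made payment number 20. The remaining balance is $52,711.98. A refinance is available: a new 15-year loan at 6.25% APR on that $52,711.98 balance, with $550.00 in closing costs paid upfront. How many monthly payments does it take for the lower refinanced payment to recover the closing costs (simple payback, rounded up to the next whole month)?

3 months

Current payment = 60,000 × 7.125%/12 / (1 − (1+0.0059375)^−120) = $700.52.
Refinanced payment = 52,711.98 × 0.0052083 / (1 − (1+0.0052083)^−180) = $451.96.
Monthly savings = $700.52 − $451.96 = $248.56.
Break-even = $550.00 / $248.56 = 2.21 → 3 months.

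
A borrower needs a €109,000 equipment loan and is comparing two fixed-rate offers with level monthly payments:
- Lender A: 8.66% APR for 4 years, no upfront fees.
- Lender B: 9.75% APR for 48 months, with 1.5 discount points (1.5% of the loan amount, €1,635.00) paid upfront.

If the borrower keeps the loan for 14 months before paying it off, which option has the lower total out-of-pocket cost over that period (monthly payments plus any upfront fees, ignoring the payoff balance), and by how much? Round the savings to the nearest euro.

Lender A: at 8.66% the monthly rate is 0.0072167, so the payment is 109,000 × 0.0072167 / (1 − 1.0072167^−48) = €2,694.91.
Lender B: monthly rate = 9.75%/12 = 0.0081250; payment = 109,000 × 0.0081250 / (1 − (1+0.0081250)^−48) = €2,751.45.
Over 14 months: Lender A costs 14 × €2,694.91 = €37,728.74; Lender B costs 14 × €2,751.45 + €1,635.00 = €40,155.30.
Lender A is cheaper by €40,155.30 − €37,728.74 = €2,426.56.

Lender A by €2,427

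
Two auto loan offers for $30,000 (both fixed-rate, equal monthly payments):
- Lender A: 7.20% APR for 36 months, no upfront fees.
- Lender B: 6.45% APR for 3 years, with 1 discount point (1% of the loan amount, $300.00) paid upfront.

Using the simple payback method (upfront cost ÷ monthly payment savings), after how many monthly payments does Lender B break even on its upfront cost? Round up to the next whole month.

Lender A: monthly rate = 7.2%/12 = 0.0060000; payment = 30,000 × 0.0060000 / (1 − (1+0.0060000)^−36) = $929.06.
Lender B: monthly rate = 6.45%/12 = 0.0053750; payment = 30,000 × 0.0053750 / (1 − (1+0.0053750)^−36) = $918.79.
Monthly savings = $929.06 − $918.79 = $10.27.
Break-even = $300.00 / $10.27 = 29.21 → 30 months.

30 months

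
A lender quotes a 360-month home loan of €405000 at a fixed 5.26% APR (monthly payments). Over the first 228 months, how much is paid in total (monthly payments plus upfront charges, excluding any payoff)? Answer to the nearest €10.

Monthly rate = 5.26%/12 = 0.0043833; payment = 405,000 × 0.0043833 / (1 − (1+0.0043833)^−360) = €2,238.93.
Total outlay = 228 × €2,238.93 = €510,476.04.

€510,480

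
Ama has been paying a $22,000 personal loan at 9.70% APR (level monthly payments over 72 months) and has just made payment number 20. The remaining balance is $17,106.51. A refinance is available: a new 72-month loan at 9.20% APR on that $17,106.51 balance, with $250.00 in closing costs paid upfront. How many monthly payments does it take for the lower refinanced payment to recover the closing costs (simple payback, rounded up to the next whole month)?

3 months

Current payment = 22,000 × 9.7%/12 / (1 − (1+0.0080833)^−72) = $404.25.
Refinanced payment = 17,106.51 × 0.0076667 / (1 − (1+0.0076667)^−72) = $310.05.
Monthly savings = $404.25 − $310.05 = $94.20.
Break-even = $250.00 / $94.20 = 2.65 → 3 months.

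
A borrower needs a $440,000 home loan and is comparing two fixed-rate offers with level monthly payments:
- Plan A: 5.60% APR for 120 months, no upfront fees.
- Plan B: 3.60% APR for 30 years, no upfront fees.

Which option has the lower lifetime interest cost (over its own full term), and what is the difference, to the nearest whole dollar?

Plan A: monthly rate = 5.6%/12 = 0.0046667; payment = 440,000 × 0.0046667 / (1 − (1+0.0046667)^−120) = $4,796.99.
Total interest on Plan A = 120 × $4,796.99 − $440,000 = $135,638.80.
Plan B: at 3.60% the monthly rate is 0.0030000, so the payment is 440,000 × 0.0030000 / (1 − 1.0030000^−360) = $2,000.44.
Total interest on Plan B = 360 × $2,000.44 − $440,000 = $280,158.40.
Plan A is lower by $144,519.60.

Plan A by $144,520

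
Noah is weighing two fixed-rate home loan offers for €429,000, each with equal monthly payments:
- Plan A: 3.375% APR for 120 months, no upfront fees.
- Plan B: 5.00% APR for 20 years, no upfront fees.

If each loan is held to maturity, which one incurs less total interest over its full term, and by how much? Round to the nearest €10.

Plan A: monthly rate = 3.375%/12 = 0.0028125; payment = 429,000 × 0.0028125 / (1 − (1+0.0028125)^−120) = €4,217.13.
Total interest on Plan A = 120 × €4,217.13 − €429,000 = €77,055.60.
Plan B: monthly rate = 5%/12 = 0.0041667; payment = 429,000 × 0.0041667 / (1 − (1+0.0041667)^−240) = €2,831.21.
Total interest on Plan B = 240 × €2,831.21 − €429,000 = €250,490.40.
Plan A is lower by €173,434.80.

Plan A by €173,430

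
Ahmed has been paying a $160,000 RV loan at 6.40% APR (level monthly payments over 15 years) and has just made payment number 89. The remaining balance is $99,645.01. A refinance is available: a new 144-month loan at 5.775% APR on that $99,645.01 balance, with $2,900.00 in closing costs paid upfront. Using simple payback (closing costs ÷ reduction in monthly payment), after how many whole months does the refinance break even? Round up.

7 months

Current payment = 160,000 × 6.4%/12 / (1 − (1+0.0053333)^−180) = $1,384.99.
Refinanced payment = 99,645.01 × 0.0048125 / (1 − (1+0.0048125)^−144) = $960.82.
Monthly savings = $1,384.99 − $960.82 = $424.17.
Break-even = $2,900.00 / $424.17 = 6.84 → 7 months.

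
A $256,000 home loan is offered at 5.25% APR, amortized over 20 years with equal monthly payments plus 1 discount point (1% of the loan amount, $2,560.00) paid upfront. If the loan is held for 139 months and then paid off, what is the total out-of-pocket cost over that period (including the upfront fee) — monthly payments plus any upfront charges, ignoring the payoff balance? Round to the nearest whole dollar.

$242,341

Monthly rate = 5.25%/12 = 0.0043750; payment = 256,000 × 0.0043750 / (1 − (1+0.0043750)^−240) = $1,725.04.
Total outlay = 139 × $1,725.04 + $2,560.00 = $242,340.56.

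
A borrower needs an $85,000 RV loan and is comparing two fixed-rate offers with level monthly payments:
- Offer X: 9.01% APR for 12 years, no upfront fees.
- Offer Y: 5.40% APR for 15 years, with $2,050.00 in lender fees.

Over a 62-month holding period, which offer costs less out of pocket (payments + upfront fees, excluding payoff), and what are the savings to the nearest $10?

Offer Y by $15,170

Offer X: at 9.01% the monthly rate is 0.0075083, so the payment is 85,000 × 0.0075083 / (1 − 1.0075083^−144) = $967.80.
Offer Y: monthly rate = 5.4%/12 = 0.0045000; payment = 85,000 × 0.0045000 / (1 − (1+0.0045000)^−180) = $690.02.
Over 62 months: Offer X costs 62 × $967.80 = $60,003.60; Offer Y costs 62 × $690.02 + $2,050.00 = $44,831.24.
Offer Y is cheaper by $60,003.60 − $44,831.24 = $15,172.36.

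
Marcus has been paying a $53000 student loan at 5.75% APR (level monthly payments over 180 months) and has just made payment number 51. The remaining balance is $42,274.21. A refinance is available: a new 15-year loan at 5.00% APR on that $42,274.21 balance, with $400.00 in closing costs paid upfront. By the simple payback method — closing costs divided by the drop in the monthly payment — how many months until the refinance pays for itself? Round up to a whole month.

4 months

Current payment = 53,000 × 5.75%/12 / (1 − (1+0.0047917)^−180) = $440.12.
Refinanced payment = 42,274.21 × 0.0041667 / (1 − (1+0.0041667)^−180) = $334.30.
Monthly savings = $440.12 − $334.30 = $105.82.
Break-even = $400.00 / $105.82 = 3.78 → 4 months.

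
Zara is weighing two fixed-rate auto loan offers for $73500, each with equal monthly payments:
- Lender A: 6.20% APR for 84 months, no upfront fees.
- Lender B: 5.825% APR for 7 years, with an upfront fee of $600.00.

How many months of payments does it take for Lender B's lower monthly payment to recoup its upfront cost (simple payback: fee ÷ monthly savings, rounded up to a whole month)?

46 months

Lender A: at 6.20% the monthly rate is 0.0051667, so the payment is 73,500 × 0.0051667 / (1 − 1.0051667^−84) = $1,080.79.
Lender B: at 5.825% the monthly rate is 0.0048542, so the payment is 73,500 × 0.0048542 / (1 − 1.0048542^−84) = $1,067.57.
Monthly savings = $1,080.79 − $1,067.57 = $13.22.
Break-even = $600.00 / $13.22 = 45.39 → 46 months.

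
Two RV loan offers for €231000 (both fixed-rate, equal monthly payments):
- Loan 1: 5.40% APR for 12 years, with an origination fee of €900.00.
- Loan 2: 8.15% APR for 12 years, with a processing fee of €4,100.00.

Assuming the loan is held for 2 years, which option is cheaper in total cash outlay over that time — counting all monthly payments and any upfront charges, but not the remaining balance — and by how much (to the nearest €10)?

Loan 1: monthly rate = 5.4%/12 = 0.0045000; payment = 231,000 × 0.0045000 / (1 − (1+0.0045000)^−144) = €2,183.14.
Loan 2: monthly rate = 8.15%/12 = 0.0067917; payment = 231,000 × 0.0067917 / (1 − (1+0.0067917)^−144) = €2,519.50.
Over 24 months: Loan 1 costs 24 × €2,183.14 + €900.00 = €53,295.36; Loan 2 costs 24 × €2,519.50 + €4,100.00 = €64,568.00.
Loan 1 is cheaper by €64,568.00 − €53,295.36 = €11,272.64.

Loan 1 by €11,270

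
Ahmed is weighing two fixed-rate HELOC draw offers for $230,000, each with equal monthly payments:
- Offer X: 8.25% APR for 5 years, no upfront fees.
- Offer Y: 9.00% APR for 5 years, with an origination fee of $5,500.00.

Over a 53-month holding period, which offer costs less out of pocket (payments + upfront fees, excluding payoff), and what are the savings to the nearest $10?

Offer X: at 8.25% the monthly rate is 0.0068750, so the payment is 230,000 × 0.0068750 / (1 − 1.0068750^−60) = $4,691.14.
Offer Y: monthly rate = 9%/12 = 0.0075000; payment = 230,000 × 0.0075000 / (1 − (1+0.0075000)^−60) = $4,774.42.
Over 53 months: Offer X costs 53 × $4,691.14 = $248,630.42; Offer Y costs 53 × $4,774.42 + $5,500.00 = $258,544.26.
Offer X is cheaper by $258,544.26 − $248,630.42 = $9,913.84.

Offer X by $9,910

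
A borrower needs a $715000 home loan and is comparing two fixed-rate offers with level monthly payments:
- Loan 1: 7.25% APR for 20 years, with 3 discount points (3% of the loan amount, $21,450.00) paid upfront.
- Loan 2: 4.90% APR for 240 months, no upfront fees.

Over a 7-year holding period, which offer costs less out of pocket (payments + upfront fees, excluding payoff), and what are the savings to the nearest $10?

Loan 1: monthly rate = 7.25%/12 = 0.0060417; payment = 715,000 × 0.0060417 / (1 − (1+0.0060417)^−240) = $5,651.19.
Loan 2: monthly rate = 4.9%/12 = 0.0040833; payment = 715,000 × 0.0040833 / (1 − (1+0.0040833)^−240) = $4,679.27.
Over 84 months: Loan 1 costs 84 × $5,651.19 + $21,450.00 = $496,149.96; Loan 2 costs 84 × $4,679.27 = $393,058.68.
Loan 2 is cheaper by $496,149.96 − $393,058.68 = $103,091.28.

Loan 2 by $103,090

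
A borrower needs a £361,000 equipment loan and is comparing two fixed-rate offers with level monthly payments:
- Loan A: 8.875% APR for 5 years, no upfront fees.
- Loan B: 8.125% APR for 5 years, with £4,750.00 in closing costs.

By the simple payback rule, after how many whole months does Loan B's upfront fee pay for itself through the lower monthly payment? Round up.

Loan A: monthly rate = 8.875%/12 = 0.0073958; payment = 361,000 × 0.0073958 / (1 − (1+0.0073958)^−60) = £7,471.88.
Loan B: monthly rate = 8.125%/12 = 0.0067708; payment = 361,000 × 0.0067708 / (1 − (1+0.0067708)^−60) = £7,341.39.
Monthly savings = £7,471.88 − £7,341.39 = £130.49.
Break-even = £4,750.00 / £130.49 = 36.40 → 37 months.

37 months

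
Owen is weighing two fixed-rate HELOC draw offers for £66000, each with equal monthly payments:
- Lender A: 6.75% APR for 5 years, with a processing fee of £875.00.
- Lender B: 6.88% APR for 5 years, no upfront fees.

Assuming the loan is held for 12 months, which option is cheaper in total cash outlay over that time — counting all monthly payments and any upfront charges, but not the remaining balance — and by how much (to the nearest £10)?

Lender A: at 6.75% the monthly rate is 0.0056250, so the payment is 66,000 × 0.0056250 / (1 − 1.0056250^−60) = £1,299.11.
Lender B: at 6.88% the monthly rate is 0.0057333, so the payment is 66,000 × 0.0057333 / (1 − 1.0057333^−60) = £1,303.15.
Over 12 months: Lender A costs 12 × £1,299.11 + £875.00 = £16,464.32; Lender B costs 12 × £1,303.15 = £15,637.80.
Lender B is cheaper by £16,464.32 − £15,637.80 = £826.52.

Lender B by £830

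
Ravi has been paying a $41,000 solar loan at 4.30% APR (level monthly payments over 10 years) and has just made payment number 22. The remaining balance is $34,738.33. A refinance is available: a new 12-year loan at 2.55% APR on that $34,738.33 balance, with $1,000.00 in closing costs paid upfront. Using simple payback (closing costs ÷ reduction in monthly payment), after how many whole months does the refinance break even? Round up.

8 months

Current payment = 41,000 × 4.3%/12 / (1 − (1+0.0035833)^−120) = $420.98.
Refinanced payment = 34,738.33 × 0.0021250 / (1 − (1+0.0021250)^−144) = $280.28.
Monthly savings = $420.98 − $280.28 = $140.70.
Break-even = $1,000.00 / $140.70 = 7.11 → 8 months.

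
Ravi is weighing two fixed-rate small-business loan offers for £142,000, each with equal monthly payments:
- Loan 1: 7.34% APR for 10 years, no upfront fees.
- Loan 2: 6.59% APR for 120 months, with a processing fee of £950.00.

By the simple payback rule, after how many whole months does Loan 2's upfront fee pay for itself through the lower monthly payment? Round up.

18 months

Loan 1: at 7.34% the monthly rate is 0.0061167, so the payment is 142,000 × 0.0061167 / (1 − 1.0061167^−120) = £1,673.73.
Loan 2: at 6.59% the monthly rate is 0.0054917, so the payment is 142,000 × 0.0054917 / (1 − 1.0054917^−120) = £1,618.89.
Monthly savings = £1,673.73 − £1,618.89 = £54.84.
Break-even = £950.00 / £54.84 = 17.32 → 18 months.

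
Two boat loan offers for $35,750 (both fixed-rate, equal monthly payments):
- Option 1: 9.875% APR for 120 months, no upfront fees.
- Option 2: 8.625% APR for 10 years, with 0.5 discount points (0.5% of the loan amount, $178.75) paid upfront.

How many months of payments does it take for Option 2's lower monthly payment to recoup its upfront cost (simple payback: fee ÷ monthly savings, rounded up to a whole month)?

8 months

Option 1: at 9.875% the monthly rate is 0.0082292, so the payment is 35,750 × 0.0082292 / (1 − 1.0082292^−120) = $469.97.
Option 2: at 8.625% the monthly rate is 0.0071875, so the payment is 35,750 × 0.0071875 / (1 − 1.0071875^−120) = $445.64.
Monthly savings = $469.97 − $445.64 = $24.33.
Break-even = $178.75 / $24.33 = 7.35 → 8 months.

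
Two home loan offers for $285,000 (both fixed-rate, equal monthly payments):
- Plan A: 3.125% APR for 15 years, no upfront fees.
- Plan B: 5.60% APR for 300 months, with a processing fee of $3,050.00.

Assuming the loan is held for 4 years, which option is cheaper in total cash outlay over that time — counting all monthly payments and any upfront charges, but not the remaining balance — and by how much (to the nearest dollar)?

Plan A: monthly rate = 3.125%/12 = 0.0026042; payment = 285,000 × 0.0026042 / (1 − (1+0.0026042)^−180) = $1,985.34.
Plan B: at 5.60% the monthly rate is 0.0046667, so the payment is 285,000 × 0.0046667 / (1 − 1.0046667^−300) = $1,767.21.
Over 48 months: Plan A costs 48 × $1,985.34 = $95,296.32; Plan B costs 48 × $1,767.21 + $3,050.00 = $87,876.08.
Plan B is cheaper by $95,296.32 − $87,876.08 = $7,420.24.

Plan B by $7,420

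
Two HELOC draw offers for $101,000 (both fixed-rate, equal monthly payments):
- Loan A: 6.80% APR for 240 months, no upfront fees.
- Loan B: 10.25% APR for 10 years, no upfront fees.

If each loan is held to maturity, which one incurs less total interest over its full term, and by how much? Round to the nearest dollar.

Loan B by $23,184

Loan A: monthly rate = 6.8%/12 = 0.0056667; payment = 101,000 × 0.0056667 / (1 − (1+0.0056667)^−240) = $770.97.
Total interest on Loan A = 240 × $770.97 − $101,000 = $84,032.80.
Loan B: monthly rate = 10.25%/12 = 0.0085417; payment = 101,000 × 0.0085417 / (1 − (1+0.0085417)^−120) = $1,348.74.
Total interest on Loan B = 120 × $1,348.74 − $101,000 = $60,848.80.
Loan B is lower by $23,184.00.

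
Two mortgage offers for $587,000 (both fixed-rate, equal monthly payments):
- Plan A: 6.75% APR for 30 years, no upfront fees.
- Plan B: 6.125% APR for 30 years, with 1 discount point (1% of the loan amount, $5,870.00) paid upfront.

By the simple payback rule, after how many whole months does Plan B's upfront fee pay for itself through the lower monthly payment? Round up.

25 months

Plan A: at 6.75% the monthly rate is 0.0056250, so the payment is 587,000 × 0.0056250 / (1 − 1.0056250^−360) = $3,807.27.
Plan B: monthly rate = 6.125%/12 = 0.0051042; payment = 587,000 × 0.0051042 / (1 − (1+0.0051042)^−360) = $3,566.67.
Monthly savings = $3,807.27 − $3,566.67 = $240.60.
Break-even = $5,870.00 / $240.60 = 24.40 → 25 months.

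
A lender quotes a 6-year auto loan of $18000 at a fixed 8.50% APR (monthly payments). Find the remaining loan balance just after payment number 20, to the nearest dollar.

With monthly rate i = 8.5%/12 = 0.0070833, the balance after k of n payments is P · [(1+i)^n − (1+i)^k] / [(1+i)^n − 1].
(1+0.0070833)^72 = 1.66230008 and (1+0.0070833)^20 = 1.15161728, so the balance is 18,000 × (1.66230008 − 1.15161728) / (1.66230008 − 1) = $13,879.34.

$13,879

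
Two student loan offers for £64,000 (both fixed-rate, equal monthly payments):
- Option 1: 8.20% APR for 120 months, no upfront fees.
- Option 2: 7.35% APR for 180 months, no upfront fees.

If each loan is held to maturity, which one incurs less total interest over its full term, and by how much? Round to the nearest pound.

Option 1 by £11,819

Option 1: at 8.20% the monthly rate is 0.0068333, so the payment is 64,000 × 0.0068333 / (1 − 1.0068333^−120) = £783.28.
Total interest on Option 1 = 120 × £783.28 − £64,000 = £29,993.60.
Option 2: monthly rate = 7.35%/12 = 0.0061250; payment = 64,000 × 0.0061250 / (1 − (1+0.0061250)^−180) = £587.85.
Total interest on Option 2 = 180 × £587.85 − £64,000 = £41,813.00.
Option 1 is lower by £11,819.40.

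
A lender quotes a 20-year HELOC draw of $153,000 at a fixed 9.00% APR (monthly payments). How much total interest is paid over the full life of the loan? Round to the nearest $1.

At 9.00% the monthly rate is 0.0075000, so the payment is 153,000 × 0.0075000 / (1 − 1.0075000^−240) = $1,376.58.
Total paid = 240 × $1,376.58 = $330,379.20; interest = $330,379.20 − $153,000 = $177,379.20.

$177,379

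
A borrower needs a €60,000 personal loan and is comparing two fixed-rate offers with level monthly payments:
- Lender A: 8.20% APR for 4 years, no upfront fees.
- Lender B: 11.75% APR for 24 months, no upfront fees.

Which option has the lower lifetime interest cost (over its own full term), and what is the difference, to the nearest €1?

Lender A: at 8.20% the monthly rate is 0.0068333, so the payment is 60,000 × 0.0068333 / (1 − 1.0068333^−48) = €1,470.41.
Total interest on Lender A = 48 × €1,470.41 − €60,000 = €10,579.68.
Lender B: at 11.75% the monthly rate is 0.0097917, so the payment is 60,000 × 0.0097917 / (1 − 1.0097917^−24) = €2,817.41.
Total interest on Lender B = 24 × €2,817.41 − €60,000 = €7,617.84.
Lender B is lower by €2,961.84.

Lender B by €2,962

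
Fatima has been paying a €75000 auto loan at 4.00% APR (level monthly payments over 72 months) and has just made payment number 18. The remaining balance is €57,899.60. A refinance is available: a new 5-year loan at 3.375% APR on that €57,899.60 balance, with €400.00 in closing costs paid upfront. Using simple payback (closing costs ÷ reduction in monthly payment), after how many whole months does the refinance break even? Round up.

Current payment = 75,000 × 4%/12 / (1 − (1+0.0033333)^−72) = €1,173.39.
Refinanced payment = 57,899.60 × 0.0028125 / (1 − (1+0.0028125)^−60) = €1,050.06.
Monthly savings = €1,173.39 − €1,050.06 = €123.33.
Break-even = €400.00 / €123.33 = 3.24 → 4 months.

4 months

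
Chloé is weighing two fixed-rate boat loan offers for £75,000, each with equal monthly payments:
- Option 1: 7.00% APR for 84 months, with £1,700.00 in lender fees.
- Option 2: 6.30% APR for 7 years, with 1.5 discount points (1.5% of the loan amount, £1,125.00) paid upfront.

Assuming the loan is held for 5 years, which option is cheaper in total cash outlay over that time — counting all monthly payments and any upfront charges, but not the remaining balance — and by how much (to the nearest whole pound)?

Option 1: monthly rate = 7%/12 = 0.0058333; payment = 75,000 × 0.0058333 / (1 − (1+0.0058333)^−84) = £1,131.95.
Option 2: monthly rate = 6.3%/12 = 0.0052500; payment = 75,000 × 0.0052500 / (1 − (1+0.0052500)^−84) = £1,106.46.
Over 60 months: Option 1 costs 60 × £1,131.95 + £1,700.00 = £69,617.00; Option 2 costs 60 × £1,106.46 + £1,125.00 = £67,512.60.
Option 2 is cheaper by £69,617.00 − £67,512.60 = £2,104.40.

Option 2 by £2,104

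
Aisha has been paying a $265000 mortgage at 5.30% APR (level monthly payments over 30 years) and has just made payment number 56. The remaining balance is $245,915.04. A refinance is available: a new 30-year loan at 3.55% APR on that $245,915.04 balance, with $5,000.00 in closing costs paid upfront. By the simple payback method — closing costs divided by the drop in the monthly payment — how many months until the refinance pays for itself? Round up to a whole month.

14 months

Current payment = 265,000 × 5.3%/12 / (1 − (1+0.0044167)^−360) = $1,471.56.
Refinanced payment = 245,915.04 × 0.0029583 / (1 − (1+0.0029583)^−360) = $1,111.14.
Monthly savings = $1,471.56 − $1,111.14 = $360.42.
Break-even = $5,000.00 / $360.42 = 13.87 → 14 months.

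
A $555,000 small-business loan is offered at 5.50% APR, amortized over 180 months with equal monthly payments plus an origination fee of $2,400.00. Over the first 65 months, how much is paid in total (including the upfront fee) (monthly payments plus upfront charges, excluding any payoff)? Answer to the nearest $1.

At 5.50% the monthly rate is 0.0045833, so the payment is 555,000 × 0.0045833 / (1 − 1.0045833^−180) = $4,534.81.
Total outlay = 65 × $4,534.81 + $2,400.00 = $297,162.65.

$297,163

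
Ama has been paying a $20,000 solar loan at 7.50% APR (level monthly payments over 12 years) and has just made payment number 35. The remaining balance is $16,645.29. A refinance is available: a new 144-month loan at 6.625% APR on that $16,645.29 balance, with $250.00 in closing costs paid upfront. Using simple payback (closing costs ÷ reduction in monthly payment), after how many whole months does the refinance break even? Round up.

6 months

Current payment = 20,000 × 7.5%/12 / (1 − (1+0.0062500)^−144) = $211.05.
Refinanced payment = 16,645.29 × 0.0055208 / (1 − (1+0.0055208)^−144) = $167.87.
Monthly savings = $211.05 − $167.87 = $43.18.
Break-even = $250.00 / $43.18 = 5.79 → 6 months.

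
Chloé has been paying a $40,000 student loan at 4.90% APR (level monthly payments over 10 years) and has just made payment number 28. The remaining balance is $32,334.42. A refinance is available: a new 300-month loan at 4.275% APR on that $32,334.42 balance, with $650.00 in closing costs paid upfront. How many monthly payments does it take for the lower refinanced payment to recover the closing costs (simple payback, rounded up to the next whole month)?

Current payment = 40,000 × 4.9%/12 / (1 − (1+0.0040833)^−120) = $422.31.
Refinanced payment = 32,334.42 × 0.0035625 / (1 − (1+0.0035625)^−300) = $175.62.
Monthly savings = $422.31 − $175.62 = $246.69.
Break-even = $650.00 / $246.69 = 2.63 → 3 months.

3 months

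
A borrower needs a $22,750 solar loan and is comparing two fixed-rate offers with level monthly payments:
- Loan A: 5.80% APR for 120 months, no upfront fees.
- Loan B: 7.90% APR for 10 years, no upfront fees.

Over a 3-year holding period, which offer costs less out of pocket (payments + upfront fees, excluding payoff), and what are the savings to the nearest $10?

Loan A: at 5.80% the monthly rate is 0.0048333, so the payment is 22,750 × 0.0048333 / (1 − 1.0048333^−120) = $250.29.
Loan B: monthly rate = 7.9%/12 = 0.0065833; payment = 22,750 × 0.0065833 / (1 − (1+0.0065833)^−120) = $274.82.
Over 36 months: Loan A costs 36 × $250.29 = $9,010.44; Loan B costs 36 × $274.82 = $9,893.52.
Loan A is cheaper by $9,893.52 − $9,010.44 = $883.08.

Loan A by $880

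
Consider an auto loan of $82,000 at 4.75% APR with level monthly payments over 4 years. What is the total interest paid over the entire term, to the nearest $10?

At 4.75% the monthly rate is 0.0039583, so the payment is 82,000 × 0.0039583 / (1 − 1.0039583^−48) = $1,879.13.
Total paid = 48 × $1,879.13 = $90,198.24; interest = $90,198.24 − $82,000 = $8,198.24.

$8,200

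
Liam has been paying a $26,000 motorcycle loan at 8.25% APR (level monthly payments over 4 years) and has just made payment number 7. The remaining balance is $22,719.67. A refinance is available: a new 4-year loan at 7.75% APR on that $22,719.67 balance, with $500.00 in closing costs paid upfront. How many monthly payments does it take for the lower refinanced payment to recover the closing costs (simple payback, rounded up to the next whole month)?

6 months

Current payment = 26,000 × 8.25%/12 / (1 − (1+0.0068750)^−48) = $637.79.
Refinanced payment = 22,719.67 × 0.0064583 / (1 − (1+0.0064583)^−48) = $551.99.
Monthly savings = $637.79 − $551.99 = $85.80.
Break-even = $500.00 / $85.80 = 5.83 → 6 months.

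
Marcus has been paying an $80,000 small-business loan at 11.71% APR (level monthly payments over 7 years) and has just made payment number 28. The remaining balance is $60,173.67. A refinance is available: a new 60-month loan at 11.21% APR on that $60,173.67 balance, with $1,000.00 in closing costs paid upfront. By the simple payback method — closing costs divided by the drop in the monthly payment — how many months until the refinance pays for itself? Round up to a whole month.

Current payment = 80,000 × 11.71%/12 / (1 − (1+0.0097583)^−84) = $1,399.84.
Refinanced payment = 60,173.67 × 0.0093417 / (1 − (1+0.0093417)^−60) = $1,314.63.
Monthly savings = $1,399.84 − $1,314.63 = $85.21.
Break-even = $1,000.00 / $85.21 = 11.74 → 12 months.

12 months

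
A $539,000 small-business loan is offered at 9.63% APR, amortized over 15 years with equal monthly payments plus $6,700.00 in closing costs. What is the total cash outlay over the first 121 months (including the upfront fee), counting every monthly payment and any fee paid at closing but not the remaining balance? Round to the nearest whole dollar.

At 9.63% the monthly rate is 0.0080250, so the payment is 539,000 × 0.0080250 / (1 − 1.0080250^−180) = $5,670.73.
Total outlay = 121 × $5,670.73 + $6,700.00 = $692,858.33.

$692,858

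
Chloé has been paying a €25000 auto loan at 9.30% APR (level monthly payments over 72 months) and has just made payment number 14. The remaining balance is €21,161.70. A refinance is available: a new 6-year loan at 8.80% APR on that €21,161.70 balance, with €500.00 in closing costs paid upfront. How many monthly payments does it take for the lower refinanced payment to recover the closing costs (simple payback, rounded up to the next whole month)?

Current payment = 25,000 × 9.3%/12 / (1 − (1+0.0077500)^−72) = €454.37.
Refinanced payment = 21,161.70 × 0.0073333 / (1 − (1+0.0073333)^−72) = €379.35.
Monthly savings = €454.37 − €379.35 = €75.02.
Break-even = €500.00 / €75.02 = 6.66 → 7 months.

7 months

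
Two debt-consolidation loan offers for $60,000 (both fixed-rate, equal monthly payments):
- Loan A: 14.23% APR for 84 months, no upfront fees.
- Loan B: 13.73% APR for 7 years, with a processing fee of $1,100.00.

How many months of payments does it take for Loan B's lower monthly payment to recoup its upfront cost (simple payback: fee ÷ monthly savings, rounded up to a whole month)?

67 months

Loan A: monthly rate = 14.23%/12 = 0.0118583; payment = 60,000 × 0.0118583 / (1 − (1+0.0118583)^−84) = $1,132.04.
Loan B: monthly rate = 13.73%/12 = 0.0114417; payment = 60,000 × 0.0114417 / (1 − (1+0.0114417)^−84) = $1,115.47.
Monthly savings = $1,132.04 − $1,115.47 = $16.57.
Break-even = $1,100.00 / $16.57 = 66.39 → 67 months.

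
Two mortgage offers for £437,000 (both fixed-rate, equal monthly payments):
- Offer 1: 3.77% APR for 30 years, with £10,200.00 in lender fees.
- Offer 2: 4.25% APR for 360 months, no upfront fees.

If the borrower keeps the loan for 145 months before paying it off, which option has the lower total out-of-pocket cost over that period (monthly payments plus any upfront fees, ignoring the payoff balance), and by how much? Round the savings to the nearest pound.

Offer 1: monthly rate = 3.77%/12 = 0.0031417; payment = 437,000 × 0.0031417 / (1 − (1+0.0031417)^−360) = £2,028.78.
Offer 2: at 4.25% the monthly rate is 0.0035417, so the payment is 437,000 × 0.0035417 / (1 − 1.0035417^−360) = £2,149.78.
Over 145 months: Offer 1 costs 145 × £2,028.78 + £10,200.00 = £304,373.10; Offer 2 costs 145 × £2,149.78 = £311,718.10.
Offer 1 is cheaper by £311,718.10 − £304,373.10 = £7,345.00.

Offer 1 by £7,345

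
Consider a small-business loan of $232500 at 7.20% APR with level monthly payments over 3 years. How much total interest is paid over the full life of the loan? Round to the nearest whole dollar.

At 7.20% the monthly rate is 0.0060000, so the payment is 232,500 × 0.0060000 / (1 − 1.0060000^−36) = $7,200.20.
Total paid = 36 × $7,200.20 = $259,207.20; interest = $259,207.20 − $232,500 = $26,707.20.

$26,707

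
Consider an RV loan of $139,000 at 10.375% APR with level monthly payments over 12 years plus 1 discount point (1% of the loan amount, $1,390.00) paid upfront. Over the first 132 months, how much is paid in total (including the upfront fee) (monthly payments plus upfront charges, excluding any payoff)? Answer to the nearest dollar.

Monthly rate = 10.375%/12 = 0.0086458; payment = 139,000 × 0.0086458 / (1 − (1+0.0086458)^−144) = $1,691.41.
Total outlay = 132 × $1,691.41 + $1,390.00 = $224,656.12.

$224,656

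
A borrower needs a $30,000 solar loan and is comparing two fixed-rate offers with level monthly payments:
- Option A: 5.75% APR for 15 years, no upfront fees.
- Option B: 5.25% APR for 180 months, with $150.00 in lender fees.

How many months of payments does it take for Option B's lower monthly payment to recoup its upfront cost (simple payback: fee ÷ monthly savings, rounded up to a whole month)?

Option A: monthly rate = 5.75%/12 = 0.0047917; payment = 30,000 × 0.0047917 / (1 − (1+0.0047917)^−180) = $249.12.
Option B: at 5.25% the monthly rate is 0.0043750, so the payment is 30,000 × 0.0043750 / (1 − 1.0043750^−180) = $241.16.
Monthly savings = $249.12 − $241.16 = $7.96.
Break-even = $150.00 / $7.96 = 18.84 → 19 months.

19 months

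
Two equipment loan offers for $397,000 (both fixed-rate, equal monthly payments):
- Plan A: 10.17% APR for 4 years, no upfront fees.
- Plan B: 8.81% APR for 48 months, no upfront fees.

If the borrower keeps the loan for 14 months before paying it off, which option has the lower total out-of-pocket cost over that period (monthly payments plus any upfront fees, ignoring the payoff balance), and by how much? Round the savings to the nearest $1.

Plan B by $3,609

Plan A: monthly rate = 10.17%/12 = 0.0084750; payment = 397,000 × 0.0084750 / (1 − (1+0.0084750)^−48) = $10,101.39.
Plan B: at 8.81% the monthly rate is 0.0073417, so the payment is 397,000 × 0.0073417 / (1 − 1.0073417^−48) = $9,843.58.
Over 14 months: Plan A costs 14 × $10,101.39 = $141,419.46; Plan B costs 14 × $9,843.58 = $137,810.12.
Plan B is cheaper by $141,419.46 − $137,810.12 = $3,609.34.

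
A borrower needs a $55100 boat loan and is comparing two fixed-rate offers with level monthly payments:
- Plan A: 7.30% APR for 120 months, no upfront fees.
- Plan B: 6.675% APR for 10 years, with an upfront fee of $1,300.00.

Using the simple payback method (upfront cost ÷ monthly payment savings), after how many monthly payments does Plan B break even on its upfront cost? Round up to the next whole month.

74 months

Plan A: monthly rate = 7.3%/12 = 0.0060833; payment = 55,100 × 0.0060833 / (1 − (1+0.0060833)^−120) = $648.31.
Plan B: monthly rate = 6.675%/12 = 0.0055625; payment = 55,100 × 0.0055625 / (1 − (1+0.0055625)^−120) = $630.57.
Monthly savings = $648.31 − $630.57 = $17.74.
Break-even = $1,300.00 / $17.74 = 73.28 → 74 months.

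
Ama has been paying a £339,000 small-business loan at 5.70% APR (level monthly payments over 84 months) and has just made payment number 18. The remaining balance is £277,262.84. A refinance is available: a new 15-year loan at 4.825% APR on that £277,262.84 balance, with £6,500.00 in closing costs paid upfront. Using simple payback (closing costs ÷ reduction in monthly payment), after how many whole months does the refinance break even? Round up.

3 months

Current payment = 339,000 × 5.7%/12 / (1 − (1+0.0047500)^−84) = £4,903.69.
Refinanced payment = 277,262.84 × 0.0040208 / (1 − (1+0.0040208)^−180) = £2,167.38.
Monthly savings = £4,903.69 − £2,167.38 = £2,736.31.
Break-even = £6,500.00 / £2,736.31 = 2.38 → 3 months.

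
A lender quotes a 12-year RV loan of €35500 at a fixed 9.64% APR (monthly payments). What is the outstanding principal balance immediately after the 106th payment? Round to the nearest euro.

€13,606

With monthly rate i = 9.64%/12 = 0.0080333, the balance after k of n payments is P · [(1+i)^n − (1+i)^k] / [(1+i)^n − 1].
(1+0.0080333)^144 = 3.16507976 and (1+0.0080333)^106 = 2.33527864, so the balance is 35,500 × (3.16507976 − 2.33527864) / (3.16507976 − 1) = €13,605.94.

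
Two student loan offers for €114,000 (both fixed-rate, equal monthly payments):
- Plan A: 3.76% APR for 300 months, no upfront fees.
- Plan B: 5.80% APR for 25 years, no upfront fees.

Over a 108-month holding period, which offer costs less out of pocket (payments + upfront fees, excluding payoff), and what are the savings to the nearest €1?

Plan A by €14,461

Plan A: monthly rate = 3.76%/12 = 0.0031333; payment = 114,000 × 0.0031333 / (1 − (1+0.0031333)^−300) = €586.73.
Plan B: monthly rate = 5.8%/12 = 0.0048333; payment = 114,000 × 0.0048333 / (1 − (1+0.0048333)^−300) = €720.63.
Over 108 months: Plan A costs 108 × €586.73 = €63,366.84; Plan B costs 108 × €720.63 = €77,828.04.
Plan A is cheaper by €77,828.04 − €63,366.84 = €14,461.20.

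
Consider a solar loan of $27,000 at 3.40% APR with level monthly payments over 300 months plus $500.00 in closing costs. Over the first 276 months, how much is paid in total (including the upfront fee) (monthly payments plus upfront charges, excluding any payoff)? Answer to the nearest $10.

Monthly rate = 3.4%/12 = 0.0028333; payment = 27,000 × 0.0028333 / (1 − (1+0.0028333)^−300) = $133.72.
Total outlay = 276 × $133.72 + $500.00 = $37,406.72.

$37,410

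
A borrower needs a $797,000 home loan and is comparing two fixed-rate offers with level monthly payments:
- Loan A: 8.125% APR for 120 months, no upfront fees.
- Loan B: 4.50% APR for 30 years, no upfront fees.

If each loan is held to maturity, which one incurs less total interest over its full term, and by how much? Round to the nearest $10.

Loan A: monthly rate = 8.125%/12 = 0.0067708; payment = 797,000 × 0.0067708 / (1 − (1+0.0067708)^−120) = $9,722.53.
Total interest on Loan A = 120 × $9,722.53 − $797,000 = $369,703.60.
Loan B: monthly rate = 4.5%/12 = 0.0037500; payment = 797,000 × 0.0037500 / (1 − (1+0.0037500)^−360) = $4,038.28.
Total interest on Loan B = 360 × $4,038.28 − $797,000 = $656,780.80.
Loan A is lower by $287,077.20.

Loan A by $287,080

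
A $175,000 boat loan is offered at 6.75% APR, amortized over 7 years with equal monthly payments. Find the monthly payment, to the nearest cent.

$2,619.88

At 6.75% the monthly rate is 0.0056250, so the payment is 175,000 × 0.0056250 / (1 − 1.0056250^−84) = $2,619.88.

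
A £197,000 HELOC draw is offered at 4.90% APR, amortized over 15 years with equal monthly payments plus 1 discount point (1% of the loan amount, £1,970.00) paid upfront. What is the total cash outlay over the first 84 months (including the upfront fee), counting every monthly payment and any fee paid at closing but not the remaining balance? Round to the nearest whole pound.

£131,970

At 4.90% the monthly rate is 0.0040833, so the payment is 197,000 × 0.0040833 / (1 − 1.0040833^−180) = £1,547.62.
Total outlay = 84 × £1,547.62 + £1,970.00 = £131,970.08.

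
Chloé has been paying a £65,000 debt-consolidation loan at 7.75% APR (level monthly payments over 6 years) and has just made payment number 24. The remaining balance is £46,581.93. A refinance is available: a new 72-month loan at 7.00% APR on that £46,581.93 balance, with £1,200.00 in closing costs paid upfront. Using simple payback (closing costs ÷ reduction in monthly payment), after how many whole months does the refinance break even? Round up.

Current payment = 65,000 × 7.75%/12 / (1 − (1+0.0064583)^−72) = £1,131.74.
Refinanced payment = 46,581.93 × 0.0058333 / (1 − (1+0.0058333)^−72) = £794.18.
Monthly savings = £1,131.74 − £794.18 = £337.56.
Break-even = £1,200.00 / £337.56 = 3.55 → 4 months.

4 months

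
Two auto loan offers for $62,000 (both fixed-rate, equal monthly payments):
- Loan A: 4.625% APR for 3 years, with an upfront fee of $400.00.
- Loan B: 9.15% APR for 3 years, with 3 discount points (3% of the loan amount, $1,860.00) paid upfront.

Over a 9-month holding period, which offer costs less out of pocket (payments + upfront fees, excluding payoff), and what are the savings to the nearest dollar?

Loan A: at 4.625% the monthly rate is 0.0038542, so the payment is 62,000 × 0.0038542 / (1 − 1.0038542^−36) = $1,847.77.
Loan B: at 9.15% the monthly rate is 0.0076250, so the payment is 62,000 × 0.0076250 / (1 − 1.0076250^−36) = $1,975.91.
Over 9 months: Loan A costs 9 × $1,847.77 + $400.00 = $17,029.93; Loan B costs 9 × $1,975.91 + $1,860.00 = $19,643.19.
Loan A is cheaper by $19,643.19 − $17,029.93 = $2,613.26.

Loan A by $2,613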